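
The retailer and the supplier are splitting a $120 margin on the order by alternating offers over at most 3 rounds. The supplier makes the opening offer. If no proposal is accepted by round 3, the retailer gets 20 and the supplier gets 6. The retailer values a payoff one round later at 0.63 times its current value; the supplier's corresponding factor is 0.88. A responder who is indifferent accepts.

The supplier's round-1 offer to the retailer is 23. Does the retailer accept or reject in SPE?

Accept

Work out the retailer's continuation value if the offer is rejected.
Round 3 (the supplier proposes): the retailer gets 20 if talks fail, so the supplier offers 20 and keeps 100.
Round 2 (the retailer proposes): the supplier can get 100 next round, worth 0.88 × 100 = 88 now. The retailer offers 88 and keeps 120 − 88 = 32.
So by rejecting in round 1, the retailer gets 32 next round, worth 0.63 × 32 = 20.16 now.
Offer 23 ≥ 20.16, so the retailer accepts.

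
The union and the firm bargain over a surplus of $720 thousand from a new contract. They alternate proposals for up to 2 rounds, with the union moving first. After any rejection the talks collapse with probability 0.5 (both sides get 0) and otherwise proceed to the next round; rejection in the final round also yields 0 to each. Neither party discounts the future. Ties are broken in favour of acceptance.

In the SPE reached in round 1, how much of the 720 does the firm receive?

Round 2 (the firm proposes): rejection yields 0 for the union; the firm offers 0 and keeps 720.
Round 1 (the union proposes): rejecting gives the firm an expected 0.5 × 720 = 360; the union offers that and keeps 360.

360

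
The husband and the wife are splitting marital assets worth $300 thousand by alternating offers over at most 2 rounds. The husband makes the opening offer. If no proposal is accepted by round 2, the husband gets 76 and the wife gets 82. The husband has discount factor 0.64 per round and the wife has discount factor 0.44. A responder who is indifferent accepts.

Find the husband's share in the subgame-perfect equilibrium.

201.44

Work backward from the last round.
Round 2 (the wife proposes): the husband gets 76 if talks fail, so the wife offers 76 and keeps 224.
Round 1 (the husband proposes): the wife can get 224 next round, worth 0.44 × 224 = 98.56 now; the husband offers that and keeps 201.44.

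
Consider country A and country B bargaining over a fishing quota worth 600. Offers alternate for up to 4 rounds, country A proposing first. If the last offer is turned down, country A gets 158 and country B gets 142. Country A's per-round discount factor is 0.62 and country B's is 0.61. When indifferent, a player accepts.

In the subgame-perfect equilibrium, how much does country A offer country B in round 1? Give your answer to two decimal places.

241.05

Work backward from the last round.
Round 4 (country B proposes): country A gets 158 if talks fail, so country B offers 158 and keeps 442.
Round 3 (country A proposes): country B can get 442 next round, worth 0.61 × 442 = 269.62 now, so country A offers 269.62, keeping 330.38.
Round 2 (country B proposes): country A can get 330.38 next round, worth 0.62 × 330.38 = 204.8356 now. Country B offers 204.8356 and keeps 600 − 204.8356 = 395.1644.
Round 1 (country A proposes): country B can get 395.1644 next round, worth 0.61 × 395.1644 = 241.050284 now. Country A offers 241.050284 and keeps 600 − 241.050284 = 358.949716.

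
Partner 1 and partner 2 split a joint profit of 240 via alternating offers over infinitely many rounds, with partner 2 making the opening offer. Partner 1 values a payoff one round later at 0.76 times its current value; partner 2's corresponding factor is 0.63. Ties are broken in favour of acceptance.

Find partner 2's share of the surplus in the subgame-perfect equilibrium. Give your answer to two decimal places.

Let x be partner 2's share when partner 2 proposes and y be partner 1's share when partner 1 proposes.
Partner 1 accepts iff offered ≥ 0.76·y, so x = 240 − 0.76y. Symmetrically y = 240 − 0.63x.
Substituting: x = 240 − 0.76(240 − 0.63x), giving x(1 − 0.63·0.76) = 240(1 − 0.76).
So x = 240 × 0.24 / 0.5212 ≈ 110.5142, and partner 1 receives 240 − x ≈ 129.4858.

110.51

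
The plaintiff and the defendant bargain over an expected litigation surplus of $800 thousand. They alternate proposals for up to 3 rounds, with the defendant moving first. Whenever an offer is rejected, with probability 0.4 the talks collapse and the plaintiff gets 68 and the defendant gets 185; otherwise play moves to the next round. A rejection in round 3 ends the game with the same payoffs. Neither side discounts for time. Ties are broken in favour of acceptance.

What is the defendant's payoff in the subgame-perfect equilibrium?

By backward induction:
Round 3 (the defendant proposes): the plaintiff gets 68 if talks fail, so the defendant offers 68 and keeps 732.
Round 2 (the plaintiff proposes): rejecting gives the defendant an expected 0.6 × 732 + 0.4 × 185 = 513.2. The plaintiff offers 513.2 and keeps 800 − 513.2 = 286.8.
Round 1 (the defendant proposes): rejecting gives the plaintiff an expected 0.6 × 286.8 + 0.4 × 68 = 199.28. The defendant offers 199.28 and keeps 800 − 199.28 = 600.72.

600.72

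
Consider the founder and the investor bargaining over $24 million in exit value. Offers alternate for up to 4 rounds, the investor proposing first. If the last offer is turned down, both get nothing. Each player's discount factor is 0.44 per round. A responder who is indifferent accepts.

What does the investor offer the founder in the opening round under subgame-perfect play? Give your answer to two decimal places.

Work backward from the last round.
Round 4 (the founder proposes): the investor will accept anything ≥ 0, so the founder offers 0 and keeps 24.
Round 3 (the investor proposes): the founder can get 24 next round, worth 0.44 × 24 = 10.56 now, so the investor offers 10.56, keeping 13.44.
Round 2 (the founder proposes): the investor can get 13.44 next round, worth 0.44 × 13.44 = 5.9136 now. The founder offers 5.9136 and keeps 24 − 5.9136 = 18.0864.
Round 1 (the investor proposes): the founder can get 18.0864 next round, worth 0.44 × 18.0864 = 7.958016 now. The investor offers 7.958016 and keeps 24 − 7.958016 = 16.041984.

7.96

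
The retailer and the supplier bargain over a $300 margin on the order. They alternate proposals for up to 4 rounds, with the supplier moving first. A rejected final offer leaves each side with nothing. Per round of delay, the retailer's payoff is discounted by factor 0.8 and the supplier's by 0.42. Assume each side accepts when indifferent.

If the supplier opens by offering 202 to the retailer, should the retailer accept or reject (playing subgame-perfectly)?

Reject

Round 4 (the retailer proposes): rejection yields 0 for the supplier; the retailer offers 0 and keeps 300.
Round 3 (the supplier proposes): the retailer can get 300 next round, worth 0.8 × 300 = 240 now; the supplier offers that and keeps 60.
Round 2 (the retailer proposes): the supplier can get 60 next round, worth 0.42 × 60 = 25.2 now. The retailer offers 25.2 and keeps 300 − 25.2 = 274.8.
So by rejecting in round 1, the retailer gets 274.8 next round, worth 0.8 × 274.8 = 219.84 now.
Offer 202 < 219.84, so the retailer rejects.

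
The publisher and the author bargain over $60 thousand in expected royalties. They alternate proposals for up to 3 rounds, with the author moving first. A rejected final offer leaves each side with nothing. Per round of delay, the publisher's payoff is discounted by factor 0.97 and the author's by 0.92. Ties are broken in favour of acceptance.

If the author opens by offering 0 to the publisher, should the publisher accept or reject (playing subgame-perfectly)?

Round 3 (the author proposes): rejection yields 0 for the publisher; the author offers 0 and keeps 60.
Round 2 (the publisher proposes): the author can get 60 next round, worth 0.92 × 60 = 55.2 now. The publisher offers 55.2 and keeps 60 − 55.2 = 4.8.
So by rejecting in round 1, the publisher gets 4.8 next round, worth 0.97 × 4.8 = 4.656 now.
Offer 0 < 4.656, so the publisher rejects.

Reject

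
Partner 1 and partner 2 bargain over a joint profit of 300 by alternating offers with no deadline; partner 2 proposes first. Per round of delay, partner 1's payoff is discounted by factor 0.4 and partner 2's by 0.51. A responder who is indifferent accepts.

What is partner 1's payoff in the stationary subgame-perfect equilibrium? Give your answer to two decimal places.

When partner 2 proposes, partner 1 accepts any offer worth at least 0.4 times what partner 1 would get by proposing next round; and vice versa.
This gives x = 300 − 0.4y and y = 300 − 0.51x, where x and y are each side's share when it proposes.
Hence (1 − 0.4·0.51)x = 300(1 − 0.4), i.e. 0.796·x = 180.
x ≈ 226.1307; partner 1's share is 300 − x ≈ 73.8693.

73.87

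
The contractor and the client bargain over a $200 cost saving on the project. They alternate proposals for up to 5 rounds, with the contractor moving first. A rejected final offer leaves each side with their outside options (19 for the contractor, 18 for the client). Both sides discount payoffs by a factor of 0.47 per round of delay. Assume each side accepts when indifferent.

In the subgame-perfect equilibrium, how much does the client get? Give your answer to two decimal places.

Round 5 (the contractor proposes): the client gets 18 if talks fail, so the contractor offers 18 and keeps 182.
Round 4 (the client proposes): the contractor can get 182 next round, worth 0.47 × 182 = 85.54 now, so the client offers 85.54, keeping 114.46.
Round 3 (the contractor proposes): the client can get 114.46 next round, worth 0.47 × 114.46 = 53.7962 now, so the contractor offers 53.7962, keeping 146.2038.
Round 2 (the client proposes): the contractor can get 146.2038 next round, worth 0.47 × 146.2038 = 68.715786 now. The client offers 68.715786 and keeps 200 − 68.715786 = 131.284214.
Round 1 (the contractor proposes): the client can get 131.284214 next round, worth 0.47 × 131.284214 = 61.70358058 now, so the contractor offers 61.70358058, keeping 138.29641942.

61.70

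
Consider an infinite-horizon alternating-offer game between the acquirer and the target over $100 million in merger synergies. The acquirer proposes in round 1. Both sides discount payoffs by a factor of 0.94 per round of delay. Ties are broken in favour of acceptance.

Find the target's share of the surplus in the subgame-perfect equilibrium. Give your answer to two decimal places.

48.45

When the acquirer proposes, the target accepts any offer worth at least 0.94 times what the target would get by proposing next round; and vice versa.
This gives x = 100 − 0.94y and y = 100 − 0.94x, where x and y are each side's share when it proposes.
Hence (1 − 0.94·0.94)x = 100(1 − 0.94), i.e. 0.1164·x = 6.
x ≈ 51.5464; the target's share is 100 − x ≈ 48.4536.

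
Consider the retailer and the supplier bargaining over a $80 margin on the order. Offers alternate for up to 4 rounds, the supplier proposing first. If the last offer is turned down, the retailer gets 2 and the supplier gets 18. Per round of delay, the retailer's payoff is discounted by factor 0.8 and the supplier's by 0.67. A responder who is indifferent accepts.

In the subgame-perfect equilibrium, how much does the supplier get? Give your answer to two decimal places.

32.29

Round 4 (the retailer proposes): the supplier gets 18 if talks fail, so the retailer offers 18 and keeps 62.
Round 3 (the supplier proposes): the retailer can get 62 next round, worth 0.8 × 62 = 49.6 now. The supplier offers 49.6 and keeps 80 − 49.6 = 30.4.
Round 2 (the retailer proposes): the supplier can get 30.4 next round, worth 0.67 × 30.4 = 20.368 now; the retailer offers that and keeps 59.632.
Round 1 (the supplier proposes): the retailer can get 59.632 next round, worth 0.8 × 59.632 = 47.7056 now, so the supplier offers 47.7056, keeping 32.2944.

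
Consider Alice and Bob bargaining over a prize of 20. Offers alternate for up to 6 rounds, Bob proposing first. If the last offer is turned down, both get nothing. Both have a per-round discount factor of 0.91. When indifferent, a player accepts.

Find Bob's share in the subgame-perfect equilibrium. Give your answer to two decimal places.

Solve by backward induction from round 6.
Round 6 (Alice proposes): rejection yields 0 for Bob; Alice offers 0 and keeps 20.
Round 5 (Bob proposes): Alice can get 20 next round, worth 0.91 × 20 = 18.2 now; Bob offers that and keeps 1.8.
Round 4 (Alice proposes): Bob can get 1.8 next round, worth 0.91 × 1.8 = 1.638 now. Alice offers 1.638 and keeps 20 − 1.638 = 18.362.
Round 3 (Bob proposes): Alice can get 18.362 next round, worth 0.91 × 18.362 = 16.70942 now; Bob offers that and keeps 3.29058.
Round 2 (Alice proposes): Bob can get 3.29058 next round, worth 0.91 × 3.29058 = 2.9944278 now, so Alice offers 2.9944278, keeping 17.0055722.
Round 1 (Bob proposes): Alice can get 17.0055722 next round, worth 0.91 × 17.0055722 = 15.475070702 now, so Bob offers 15.475070702, keeping 4.524929298.

4.52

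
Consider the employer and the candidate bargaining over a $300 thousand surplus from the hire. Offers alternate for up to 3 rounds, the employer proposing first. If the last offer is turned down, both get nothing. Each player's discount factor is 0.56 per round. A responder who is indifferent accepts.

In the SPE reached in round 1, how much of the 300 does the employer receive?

Solve by backward induction from round 3.
Round 3 (the employer proposes): rejection yields 0 for the candidate; the employer offers 0 and keeps 300.
Round 2 (the candidate proposes): the employer can get 300 next round, worth 0.56 × 300 = 168 now; the candidate offers that and keeps 132.
Round 1 (the employer proposes): the candidate can get 132 next round, worth 0.56 × 132 = 73.92 now, so the employer offers 73.92, keeping 226.08.

226.08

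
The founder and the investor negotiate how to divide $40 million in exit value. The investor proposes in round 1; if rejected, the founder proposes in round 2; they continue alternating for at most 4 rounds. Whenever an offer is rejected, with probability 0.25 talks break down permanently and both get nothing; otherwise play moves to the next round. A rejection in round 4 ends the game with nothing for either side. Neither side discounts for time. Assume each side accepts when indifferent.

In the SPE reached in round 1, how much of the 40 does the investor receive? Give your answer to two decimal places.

Round 4 (the founder proposes): the investor will accept anything ≥ 0, so the founder offers 0 and keeps 40.
Round 3 (the investor proposes): rejecting gives the founder an expected 0.75 × 40 = 30, so the investor offers 30, keeping 10.
Round 2 (the founder proposes): rejecting gives the investor an expected 0.75 × 10 = 7.5, so the founder offers 7.5, keeping 32.5.
Round 1 (the investor proposes): rejecting gives the founder an expected 0.75 × 32.5 = 24.375. The investor offers 24.375 and keeps 40 − 24.375 = 15.625.

15.63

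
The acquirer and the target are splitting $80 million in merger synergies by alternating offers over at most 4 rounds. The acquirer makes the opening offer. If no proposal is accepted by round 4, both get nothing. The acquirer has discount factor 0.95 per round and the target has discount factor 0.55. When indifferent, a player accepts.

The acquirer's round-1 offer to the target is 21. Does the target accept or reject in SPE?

Round 4 (the target proposes): the acquirer will accept anything ≥ 0, so the target offers 0 and keeps 80.
Round 3 (the acquirer proposes): the target can get 80 next round, worth 0.55 × 80 = 44 now, so the acquirer offers 44, keeping 36.
Round 2 (the target proposes): the acquirer can get 36 next round, worth 0.95 × 36 = 34.2 now; the target offers that and keeps 45.8.
So by rejecting in round 1, the target gets 45.8 next round, worth 0.55 × 45.8 = 25.19 now.
Offer 21 < 25.19, so the target rejects.

Reject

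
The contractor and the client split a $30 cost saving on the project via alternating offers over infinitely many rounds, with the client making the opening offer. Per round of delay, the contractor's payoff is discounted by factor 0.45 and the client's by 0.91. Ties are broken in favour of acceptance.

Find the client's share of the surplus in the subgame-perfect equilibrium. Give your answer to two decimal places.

27.94

In a stationary SPE each proposer offers the other exactly their discounted continuation value.
If the client keeps x when proposing and the contractor keeps y when proposing, then x = 30 − 0.45y and y = 30 − 0.91x.
Solving: x = 30(1 − 0.45) / (1 − 0.91·0.45) = 16.5 / 0.5905 ≈ 27.9424.
The contractor gets 30 − 27.9424 ≈ 2.0576.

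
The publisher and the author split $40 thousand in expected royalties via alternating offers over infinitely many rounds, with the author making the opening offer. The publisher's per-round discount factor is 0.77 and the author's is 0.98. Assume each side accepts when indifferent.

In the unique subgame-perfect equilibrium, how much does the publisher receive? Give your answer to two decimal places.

2.51

When the author proposes, the publisher accepts any offer worth at least 0.77 times what the publisher would get by proposing next round; and vice versa.
This gives x = 40 − 0.77y and y = 40 − 0.98x, where x and y are each side's share when it proposes.
Hence (1 − 0.77·0.98)x = 40(1 − 0.77), i.e. 0.2454·x = 9.2.
x ≈ 37.4898; the publisher's share is 40 − x ≈ 2.5102.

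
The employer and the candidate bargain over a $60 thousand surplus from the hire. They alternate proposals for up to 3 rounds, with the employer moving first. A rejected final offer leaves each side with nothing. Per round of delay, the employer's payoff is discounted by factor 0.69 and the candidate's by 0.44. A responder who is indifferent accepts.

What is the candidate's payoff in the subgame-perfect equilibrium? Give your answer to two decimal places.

Work backward from the last round.
Round 3 (the employer proposes): rejection yields 0 for the candidate; the employer offers 0 and keeps 60.
Round 2 (the candidate proposes): the employer can get 60 next round, worth 0.69 × 60 = 41.4 now, so the candidate offers 41.4, keeping 18.6.
Round 1 (the employer proposes): the candidate can get 18.6 next round, worth 0.44 × 18.6 = 8.184 now, so the employer offers 8.184, keeping 51.816.

8.18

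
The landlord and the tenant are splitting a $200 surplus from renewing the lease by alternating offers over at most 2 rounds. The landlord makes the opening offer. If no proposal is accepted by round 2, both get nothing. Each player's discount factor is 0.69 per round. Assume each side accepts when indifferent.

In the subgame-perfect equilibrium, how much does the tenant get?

138

By backward induction:
Round 2 (the tenant proposes): the landlord will accept anything ≥ 0, so the tenant offers 0 and keeps 200.
Round 1 (the landlord proposes): the tenant can get 200 next round, worth 0.69 × 200 = 138 now, so the landlord offers 138, keeping 62.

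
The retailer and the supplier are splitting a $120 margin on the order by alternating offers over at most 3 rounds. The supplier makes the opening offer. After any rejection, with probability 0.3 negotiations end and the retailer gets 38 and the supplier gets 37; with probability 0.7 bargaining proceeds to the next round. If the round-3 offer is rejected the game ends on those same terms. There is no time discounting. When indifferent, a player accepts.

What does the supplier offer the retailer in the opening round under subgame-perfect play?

47.45

Round 3 (the supplier proposes): the retailer gets 38 if talks fail, so the supplier offers 38 and keeps 82.
Round 2 (the retailer proposes): rejecting gives the supplier an expected 0.7 × 82 + 0.3 × 37 = 68.5, so the retailer offers 68.5, keeping 51.5.
Round 1 (the supplier proposes): rejecting gives the retailer an expected 0.7 × 51.5 + 0.3 × 38 = 47.45, so the supplier offers 47.45, keeping 72.55.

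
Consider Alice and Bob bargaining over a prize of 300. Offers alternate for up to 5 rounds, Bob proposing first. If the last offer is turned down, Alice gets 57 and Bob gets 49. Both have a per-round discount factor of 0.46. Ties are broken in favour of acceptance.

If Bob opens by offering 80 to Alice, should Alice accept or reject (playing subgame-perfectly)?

Reject

Round 5 (Bob proposes): Alice gets 57 if talks fail, so Bob offers 57 and keeps 243.
Round 4 (Alice proposes): Bob can get 243 next round, worth 0.46 × 243 = 111.78 now. Alice offers 111.78 and keeps 300 − 111.78 = 188.22.
Round 3 (Bob proposes): Alice can get 188.22 next round, worth 0.46 × 188.22 = 86.5812 now. Bob offers 86.5812 and keeps 300 − 86.5812 = 213.4188.
Round 2 (Alice proposes): Bob can get 213.4188 next round, worth 0.46 × 213.4188 = 98.172648 now, so Alice offers 98.172648, keeping 201.827352.
So by rejecting in round 1, Alice gets 201.827352 next round, worth 0.46 × 201.827352 = 92.84058192 now.
Offer 80 < 92.84058192, so Alice rejects.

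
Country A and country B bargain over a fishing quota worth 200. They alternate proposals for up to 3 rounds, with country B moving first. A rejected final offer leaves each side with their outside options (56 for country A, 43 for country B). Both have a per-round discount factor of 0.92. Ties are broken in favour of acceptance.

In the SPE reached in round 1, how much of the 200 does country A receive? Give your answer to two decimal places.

62.12

Round 3 (country B proposes): country A gets 56 if talks fail, so country B offers 56 and keeps 144.
Round 2 (country A proposes): country B can get 144 next round, worth 0.92 × 144 = 132.48 now; country A offers that and keeps 67.52.
Round 1 (country B proposes): country A can get 67.52 next round, worth 0.92 × 67.52 = 62.1184 now, so country B offers 62.1184, keeping 137.8816.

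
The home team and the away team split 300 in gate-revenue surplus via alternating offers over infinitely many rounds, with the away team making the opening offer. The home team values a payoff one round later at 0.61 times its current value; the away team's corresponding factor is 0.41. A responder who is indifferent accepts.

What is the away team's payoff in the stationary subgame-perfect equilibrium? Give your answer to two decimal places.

156.02

When the away team proposes, the home team accepts any offer worth at least 0.61 times what the home team would get by proposing next round; and vice versa.
This gives x = 300 − 0.61y and y = 300 − 0.41x, where x and y are each side's share when it proposes.
Hence (1 − 0.61·0.41)x = 300(1 − 0.61), i.e. 0.7499·x = 117.
x ≈ 156.0208; the home team's share is 300 − x ≈ 143.9792.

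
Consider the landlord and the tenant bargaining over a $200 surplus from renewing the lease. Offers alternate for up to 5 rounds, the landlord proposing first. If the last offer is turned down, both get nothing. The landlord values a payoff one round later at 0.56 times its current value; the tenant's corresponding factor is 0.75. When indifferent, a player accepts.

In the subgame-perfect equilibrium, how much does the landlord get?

106.28

Solve by backward induction from round 5.
Round 5 (the landlord proposes): the tenant will accept anything ≥ 0, so the landlord offers 0 and keeps 200.
Round 4 (the tenant proposes): the landlord can get 200 next round, worth 0.56 × 200 = 112 now. The tenant offers 112 and keeps 200 − 112 = 88.
Round 3 (the landlord proposes): the tenant can get 88 next round, worth 0.75 × 88 = 66 now. The landlord offers 66 and keeps 200 − 66 = 134.
Round 2 (the tenant proposes): the landlord can get 134 next round, worth 0.56 × 134 = 75.04 now. The tenant offers 75.04 and keeps 200 − 75.04 = 124.96.
Round 1 (the landlord proposes): the tenant can get 124.96 next round, worth 0.75 × 124.96 = 93.72 now. The landlord offers 93.72 and keeps 200 − 93.72 = 106.28.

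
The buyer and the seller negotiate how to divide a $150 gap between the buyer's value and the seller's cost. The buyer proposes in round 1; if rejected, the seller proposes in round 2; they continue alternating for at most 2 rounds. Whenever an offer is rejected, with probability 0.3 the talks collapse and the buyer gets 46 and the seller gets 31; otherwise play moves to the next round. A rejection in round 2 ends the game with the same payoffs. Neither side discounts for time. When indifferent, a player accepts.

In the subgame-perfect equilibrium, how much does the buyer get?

67.9

By backward induction:
Round 2 (the seller proposes): the buyer gets 46 if talks fail, so the seller offers 46 and keeps 104.
Round 1 (the buyer proposes): rejecting gives the seller an expected 0.7 × 104 + 0.3 × 31 = 82.1. The buyer offers 82.1 and keeps 150 − 82.1 = 67.9.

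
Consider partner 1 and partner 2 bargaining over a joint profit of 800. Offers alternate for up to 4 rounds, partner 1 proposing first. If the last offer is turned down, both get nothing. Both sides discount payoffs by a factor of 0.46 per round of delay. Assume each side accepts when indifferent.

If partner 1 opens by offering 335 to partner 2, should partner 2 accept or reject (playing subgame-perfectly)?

Round 4 (partner 2 proposes): rejection yields 0 for partner 1; partner 2 offers 0 and keeps 800.
Round 3 (partner 1 proposes): partner 2 can get 800 next round, worth 0.46 × 800 = 368 now; partner 1 offers that and keeps 432.
Round 2 (partner 2 proposes): partner 1 can get 432 next round, worth 0.46 × 432 = 198.72 now; partner 2 offers that and keeps 601.28.
So by rejecting in round 1, partner 2 gets 601.28 next round, worth 0.46 × 601.28 = 276.5888 now.
Offer 335 ≥ 276.5888, so partner 2 accepts.

Accept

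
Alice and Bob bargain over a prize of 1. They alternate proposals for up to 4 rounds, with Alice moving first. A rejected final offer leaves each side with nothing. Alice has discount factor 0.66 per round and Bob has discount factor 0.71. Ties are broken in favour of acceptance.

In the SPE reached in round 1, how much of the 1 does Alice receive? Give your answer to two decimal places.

0.43

By backward induction:
Round 4 (Bob proposes): rejection yields 0 for Alice; Bob offers 0 and keeps 1.
Round 3 (Alice proposes): Bob can get 1 next round, worth 0.71 × 1 = 0.71 now, so Alice offers 0.71, keeping 0.29.
Round 2 (Bob proposes): Alice can get 0.29 next round, worth 0.66 × 0.29 = 0.1914 now, so Bob offers 0.1914, keeping 0.8086.
Round 1 (Alice proposes): Bob can get 0.8086 next round, worth 0.71 × 0.8086 = 0.574106 now, so Alice offers 0.574106, keeping 0.425894.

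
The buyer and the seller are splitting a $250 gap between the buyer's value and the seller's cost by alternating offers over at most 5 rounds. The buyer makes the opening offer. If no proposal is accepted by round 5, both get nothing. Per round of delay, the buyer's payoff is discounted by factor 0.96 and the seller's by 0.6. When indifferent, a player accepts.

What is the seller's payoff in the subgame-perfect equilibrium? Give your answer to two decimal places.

Solve by backward induction from round 5.
Round 5 (the buyer proposes): rejection yields 0 for the seller; the buyer offers 0 and keeps 250.
Round 4 (the seller proposes): the buyer can get 250 next round, worth 0.96 × 250 = 240 now, so the seller offers 240, keeping 10.
Round 3 (the buyer proposes): the seller can get 10 next round, worth 0.6 × 10 = 6 now, so the buyer offers 6, keeping 244.
Round 2 (the seller proposes): the buyer can get 244 next round, worth 0.96 × 244 = 234.24 now, so the seller offers 234.24, keeping 15.76.
Round 1 (the buyer proposes): the seller can get 15.76 next round, worth 0.6 × 15.76 = 9.456 now, so the buyer offers 9.456, keeping 240.544.

9.46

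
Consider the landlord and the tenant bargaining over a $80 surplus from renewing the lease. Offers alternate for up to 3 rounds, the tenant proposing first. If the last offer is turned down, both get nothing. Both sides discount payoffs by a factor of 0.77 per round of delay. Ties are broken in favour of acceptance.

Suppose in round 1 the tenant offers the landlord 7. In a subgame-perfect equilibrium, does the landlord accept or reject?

Reject

Round 3 (the tenant proposes): the landlord will accept anything ≥ 0, so the tenant offers 0 and keeps 80.
Round 2 (the landlord proposes): the tenant can get 80 next round, worth 0.77 × 80 = 61.6 now; the landlord offers that and keeps 18.4.
So by rejecting in round 1, the landlord gets 18.4 next round, worth 0.77 × 18.4 = 14.168 now.
Offer 7 < 14.168, so the landlord rejects.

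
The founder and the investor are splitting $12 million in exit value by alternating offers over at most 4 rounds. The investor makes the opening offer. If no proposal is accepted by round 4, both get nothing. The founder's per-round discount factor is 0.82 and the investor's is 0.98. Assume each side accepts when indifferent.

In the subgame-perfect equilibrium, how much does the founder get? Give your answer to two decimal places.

Round 4 (the founder proposes): the investor will accept anything ≥ 0, so the founder offers 0 and keeps 12.
Round 3 (the investor proposes): the founder can get 12 next round, worth 0.82 × 12 = 9.84 now, so the investor offers 9.84, keeping 2.16.
Round 2 (the founder proposes): the investor can get 2.16 next round, worth 0.98 × 2.16 = 2.1168 now, so the founder offers 2.1168, keeping 9.8832.
Round 1 (the investor proposes): the founder can get 9.8832 next round, worth 0.82 × 9.8832 = 8.104224 now. The investor offers 8.104224 and keeps 12 − 8.104224 = 3.895776.

8.10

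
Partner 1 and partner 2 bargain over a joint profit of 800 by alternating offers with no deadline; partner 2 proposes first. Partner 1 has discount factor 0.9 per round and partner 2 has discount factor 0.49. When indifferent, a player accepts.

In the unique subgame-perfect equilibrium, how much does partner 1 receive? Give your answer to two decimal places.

656.89

When partner 2 proposes, partner 1 accepts any offer worth at least 0.9 times what partner 1 would get by proposing next round; and vice versa.
This gives x = 800 − 0.9y and y = 800 − 0.49x, where x and y are each side's share when it proposes.
Hence (1 − 0.9·0.49)x = 800(1 − 0.9), i.e. 0.559·x = 80.
x ≈ 143.1127; partner 1's share is 800 − x ≈ 656.8873.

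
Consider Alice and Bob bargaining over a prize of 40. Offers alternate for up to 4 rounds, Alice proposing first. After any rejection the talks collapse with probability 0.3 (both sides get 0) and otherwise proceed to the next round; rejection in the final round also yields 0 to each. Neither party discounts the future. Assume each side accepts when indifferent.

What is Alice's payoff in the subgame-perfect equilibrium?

17.88

Round 4 (Bob proposes): Alice will accept anything ≥ 0, so Bob offers 0 and keeps 40.
Round 3 (Alice proposes): rejecting gives Bob an expected 0.7 × 40 = 28. Alice offers 28 and keeps 40 − 28 = 12.
Round 2 (Bob proposes): rejecting gives Alice an expected 0.7 × 12 = 8.4; Bob offers that and keeps 31.6.
Round 1 (Alice proposes): rejecting gives Bob an expected 0.7 × 31.6 = 22.12. Alice offers 22.12 and keeps 40 − 22.12 = 17.88.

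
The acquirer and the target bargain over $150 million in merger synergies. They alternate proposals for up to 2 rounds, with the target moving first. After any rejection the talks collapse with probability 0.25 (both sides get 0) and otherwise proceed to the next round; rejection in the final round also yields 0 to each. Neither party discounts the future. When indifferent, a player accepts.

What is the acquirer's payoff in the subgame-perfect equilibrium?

112.5

Round 2 (the acquirer proposes): the target will accept anything ≥ 0, so the acquirer offers 0 and keeps 150.
Round 1 (the target proposes): rejecting gives the acquirer an expected 0.75 × 150 = 112.5; the target offers that and keeps 37.5.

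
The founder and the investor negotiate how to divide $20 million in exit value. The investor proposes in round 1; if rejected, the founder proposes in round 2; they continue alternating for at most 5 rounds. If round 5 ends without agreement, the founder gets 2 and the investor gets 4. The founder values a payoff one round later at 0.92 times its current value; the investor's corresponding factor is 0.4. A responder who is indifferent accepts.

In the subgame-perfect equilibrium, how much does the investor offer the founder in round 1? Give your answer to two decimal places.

Round 5 (the investor proposes): the founder gets 2 if talks fail, so the investor offers 2 and keeps 18.
Round 4 (the founder proposes): the investor can get 18 next round, worth 0.4 × 18 = 7.2 now. The founder offers 7.2 and keeps 20 − 7.2 = 12.8.
Round 3 (the investor proposes): the founder can get 12.8 next round, worth 0.92 × 12.8 = 11.776 now. The investor offers 11.776 and keeps 20 − 11.776 = 8.224.
Round 2 (the founder proposes): the investor can get 8.224 next round, worth 0.4 × 8.224 = 3.2896 now, so the founder offers 3.2896, keeping 16.7104.
Round 1 (the investor proposes): the founder can get 16.7104 next round, worth 0.92 × 16.7104 = 15.373568 now, so the investor offers 15.373568, keeping 4.626432.

15.37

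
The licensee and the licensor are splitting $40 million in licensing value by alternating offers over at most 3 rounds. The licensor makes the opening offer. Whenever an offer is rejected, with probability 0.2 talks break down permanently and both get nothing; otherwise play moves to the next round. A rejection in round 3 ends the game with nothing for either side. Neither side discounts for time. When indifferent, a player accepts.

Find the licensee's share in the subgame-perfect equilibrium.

6.4

Round 3 (the licensor proposes): the licensee will accept anything ≥ 0, so the licensor offers 0 and keeps 40.
Round 2 (the licensee proposes): rejecting gives the licensor an expected 0.8 × 40 = 32. The licensee offers 32 and keeps 40 − 32 = 8.
Round 1 (the licensor proposes): rejecting gives the licensee an expected 0.8 × 8 = 6.4; the licensor offers that and keeps 33.6.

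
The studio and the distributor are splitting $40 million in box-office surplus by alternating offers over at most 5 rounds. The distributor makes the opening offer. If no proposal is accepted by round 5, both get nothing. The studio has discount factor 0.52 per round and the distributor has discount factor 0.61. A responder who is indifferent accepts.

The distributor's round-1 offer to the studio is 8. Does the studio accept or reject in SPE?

Round 5 (the distributor proposes): the studio will accept anything ≥ 0, so the distributor offers 0 and keeps 40.
Round 4 (the studio proposes): the distributor can get 40 next round, worth 0.61 × 40 = 24.4 now; the studio offers that and keeps 15.6.
Round 3 (the distributor proposes): the studio can get 15.6 next round, worth 0.52 × 15.6 = 8.112 now; the distributor offers that and keeps 31.888.
Round 2 (the studio proposes): the distributor can get 31.888 next round, worth 0.61 × 31.888 = 19.45168 now. The studio offers 19.45168 and keeps 40 − 19.45168 = 20.54832.
So by rejecting in round 1, the studio gets 20.54832 next round, worth 0.52 × 20.54832 = 10.6851264 now.
Offer 8 < 10.6851264, so the studio rejects.

Reject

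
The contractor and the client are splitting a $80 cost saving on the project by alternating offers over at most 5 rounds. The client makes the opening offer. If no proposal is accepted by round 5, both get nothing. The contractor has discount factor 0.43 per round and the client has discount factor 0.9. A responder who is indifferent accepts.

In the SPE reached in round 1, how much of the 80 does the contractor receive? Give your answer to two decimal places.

4.77

Work backward from the last round.
Round 5 (the client proposes): the contractor will accept anything ≥ 0, so the client offers 0 and keeps 80.
Round 4 (the contractor proposes): the client can get 80 next round, worth 0.9 × 80 = 72 now. The contractor offers 72 and keeps 80 − 72 = 8.
Round 3 (the client proposes): the contractor can get 8 next round, worth 0.43 × 8 = 3.44 now. The client offers 3.44 and keeps 80 − 3.44 = 76.56.
Round 2 (the contractor proposes): the client can get 76.56 next round, worth 0.9 × 76.56 = 68.904 now. The contractor offers 68.904 and keeps 80 − 68.904 = 11.096.
Round 1 (the client proposes): the contractor can get 11.096 next round, worth 0.43 × 11.096 = 4.77128 now; the client offers that and keeps 75.22872.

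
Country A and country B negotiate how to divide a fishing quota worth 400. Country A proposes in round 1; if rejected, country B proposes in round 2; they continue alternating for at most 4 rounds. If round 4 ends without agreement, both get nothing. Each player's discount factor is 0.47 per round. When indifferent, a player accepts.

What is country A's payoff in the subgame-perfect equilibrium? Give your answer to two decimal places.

Round 4 (country B proposes): country A will accept anything ≥ 0, so country B offers 0 and keeps 400.
Round 3 (country A proposes): country B can get 400 next round, worth 0.47 × 400 = 188 now; country A offers that and keeps 212.
Round 2 (country B proposes): country A can get 212 next round, worth 0.47 × 212 = 99.64 now, so country B offers 99.64, keeping 300.36.
Round 1 (country A proposes): country B can get 300.36 next round, worth 0.47 × 300.36 = 141.1692 now. Country A offers 141.1692 and keeps 400 − 141.1692 = 258.8308.

258.83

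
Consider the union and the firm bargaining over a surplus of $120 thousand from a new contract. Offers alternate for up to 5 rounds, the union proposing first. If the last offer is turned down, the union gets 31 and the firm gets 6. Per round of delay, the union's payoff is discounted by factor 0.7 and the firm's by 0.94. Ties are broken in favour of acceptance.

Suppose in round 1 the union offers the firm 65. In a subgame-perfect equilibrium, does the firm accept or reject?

Accept

Round 5 (the union proposes): the firm gets 6 if talks fail, so the union offers 6 and keeps 114.
Round 4 (the firm proposes): the union can get 114 next round, worth 0.7 × 114 = 79.8 now, so the firm offers 79.8, keeping 40.2.
Round 3 (the union proposes): the firm can get 40.2 next round, worth 0.94 × 40.2 = 37.788 now. The union offers 37.788 and keeps 120 − 37.788 = 82.212.
Round 2 (the firm proposes): the union can get 82.212 next round, worth 0.7 × 82.212 = 57.5484 now; the firm offers that and keeps 62.4516.
So by rejecting in round 1, the firm gets 62.4516 next round, worth 0.94 × 62.4516 = 58.704504 now.
Offer 65 ≥ 58.704504, so the firm accepts.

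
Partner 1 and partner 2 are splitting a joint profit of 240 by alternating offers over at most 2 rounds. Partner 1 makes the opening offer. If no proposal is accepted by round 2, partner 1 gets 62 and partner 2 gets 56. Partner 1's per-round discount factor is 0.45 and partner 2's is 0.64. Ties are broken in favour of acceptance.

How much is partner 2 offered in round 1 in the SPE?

Round 2 (partner 2 proposes): partner 1 gets 62 if talks fail, so partner 2 offers 62 and keeps 178.
Round 1 (partner 1 proposes): partner 2 can get 178 next round, worth 0.64 × 178 = 113.92 now, so partner 1 offers 113.92, keeping 126.08.

113.92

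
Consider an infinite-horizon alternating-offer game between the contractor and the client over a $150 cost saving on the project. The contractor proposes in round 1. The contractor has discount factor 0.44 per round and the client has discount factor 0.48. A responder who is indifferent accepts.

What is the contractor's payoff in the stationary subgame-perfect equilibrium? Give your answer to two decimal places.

In a stationary SPE each proposer offers the other exactly their discounted continuation value.
If the contractor keeps x when proposing and the client keeps y when proposing, then x = 150 − 0.48y and y = 150 − 0.44x.
Solving: x = 150(1 − 0.48) / (1 − 0.44·0.48) = 78 / 0.7888 ≈ 98.8844.
The client gets 150 − 98.8844 ≈ 51.1156.

98.88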